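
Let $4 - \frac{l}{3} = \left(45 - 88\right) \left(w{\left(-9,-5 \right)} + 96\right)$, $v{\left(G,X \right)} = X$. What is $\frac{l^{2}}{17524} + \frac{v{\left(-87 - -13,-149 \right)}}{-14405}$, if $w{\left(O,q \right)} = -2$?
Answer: $\frac{530576574974}{63108305} \approx 8407.4$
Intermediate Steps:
$l = 12138$ ($l = 12 - 3 \left(45 - 88\right) \left(-2 + 96\right) = 12 - 3 \left(\left(-43\right) 94\right) = 12 - -12126 = 12 + 12126 = 12138$)
$\frac{l^{2}}{17524} + \frac{v{\left(-87 - -13,-149 \right)}}{-14405} = \frac{12138^{2}}{17524} - \frac{149}{-14405} = 147331044 \cdot \frac{1}{17524} - - \frac{149}{14405} = \frac{36832761}{4381} + \frac{149}{14405} = \frac{530576574974}{63108305}$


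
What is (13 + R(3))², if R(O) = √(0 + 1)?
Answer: 196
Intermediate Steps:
R(O) = 1 (R(O) = √1 = 1)
(13 + R(3))² = (13 + 1)² = 14² = 196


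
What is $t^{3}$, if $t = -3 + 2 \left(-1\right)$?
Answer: $-125$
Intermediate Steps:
$t = -5$ ($t = -3 - 2 = -5$)
$t^{3} = \left(-5\right)^{3} = -125$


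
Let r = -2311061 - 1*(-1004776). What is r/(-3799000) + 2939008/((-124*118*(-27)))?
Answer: 292033939231/37521203400 ≈ 7.7832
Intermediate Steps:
r = -1306285 (r = -2311061 + 1004776 = -1306285)
r/(-3799000) + 2939008/((-124*118*(-27))) = -1306285/(-3799000) + 2939008/((-124*118*(-27))) = -1306285*(-1/3799000) + 2939008/((-14632*(-27))) = 261257/759800 + 2939008/395064 = 261257/759800 + 2939008*(1/395064) = 261257/759800 + 367376/49383 = 292033939231/37521203400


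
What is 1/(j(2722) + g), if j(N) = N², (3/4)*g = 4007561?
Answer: 3/38258096 ≈ 7.8415e-8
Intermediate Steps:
g = 16030244/3 (g = (4/3)*4007561 = 16030244/3 ≈ 5.3434e+6)
1/(j(2722) + g) = 1/(2722² + 16030244/3) = 1/(7409284 + 16030244/3) = 1/(38258096/3) = 3/38258096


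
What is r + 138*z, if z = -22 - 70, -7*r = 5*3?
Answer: -88887/7 ≈ -12698.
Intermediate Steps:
r = -15/7 (r = -5*3/7 = -1/7*15 = -15/7 ≈ -2.1429)
z = -92
r + 138*z = -15/7 + 138*(-92) = -15/7 - 12696 = -88887/7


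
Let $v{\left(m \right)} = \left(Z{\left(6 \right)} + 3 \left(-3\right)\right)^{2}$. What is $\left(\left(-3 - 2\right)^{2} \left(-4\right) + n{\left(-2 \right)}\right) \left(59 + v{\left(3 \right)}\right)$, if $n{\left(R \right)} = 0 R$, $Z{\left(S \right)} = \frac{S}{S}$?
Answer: $-12300$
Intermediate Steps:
$Z{\left(S \right)} = 1$
$n{\left(R \right)} = 0$
$v{\left(m \right)} = 64$ ($v{\left(m \right)} = \left(1 + 3 \left(-3\right)\right)^{2} = \left(1 - 9\right)^{2} = \left(-8\right)^{2} = 64$)
$\left(\left(-3 - 2\right)^{2} \left(-4\right) + n{\left(-2 \right)}\right) \left(59 + v{\left(3 \right)}\right) = \left(\left(-3 - 2\right)^{2} \left(-4\right) + 0\right) \left(59 + 64\right) = \left(\left(-5\right)^{2} \left(-4\right) + 0\right) 123 = \left(25 \left(-4\right) + 0\right) 123 = \left(-100 + 0\right) 123 = \left(-100\right) 123 = -12300$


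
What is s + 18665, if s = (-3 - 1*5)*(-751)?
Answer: 24673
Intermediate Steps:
s = 6008 (s = (-3 - 5)*(-751) = -8*(-751) = 6008)
s + 18665 = 6008 + 18665 = 24673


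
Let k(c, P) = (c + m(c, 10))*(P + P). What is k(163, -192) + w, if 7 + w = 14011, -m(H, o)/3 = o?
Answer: -37068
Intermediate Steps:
m(H, o) = -3*o
k(c, P) = 2*P*(-30 + c) (k(c, P) = (c - 3*10)*(P + P) = (c - 30)*(2*P) = (-30 + c)*(2*P) = 2*P*(-30 + c))
w = 14004 (w = -7 + 14011 = 14004)
k(163, -192) + w = 2*(-192)*(-30 + 163) + 14004 = 2*(-192)*133 + 14004 = -51072 + 14004 = -37068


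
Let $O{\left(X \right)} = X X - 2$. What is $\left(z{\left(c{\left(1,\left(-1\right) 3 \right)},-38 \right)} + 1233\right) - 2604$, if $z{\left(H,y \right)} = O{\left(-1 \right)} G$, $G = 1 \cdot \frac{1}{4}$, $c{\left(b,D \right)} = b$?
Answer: $- \frac{5485}{4} \approx -1371.3$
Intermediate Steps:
$G = \frac{1}{4}$ ($G = 1 \cdot \frac{1}{4} = \frac{1}{4} \approx 0.25$)
$O{\left(X \right)} = -2 + X^{2}$ ($O{\left(X \right)} = X^{2} - 2 = -2 + X^{2}$)
$z{\left(H,y \right)} = - \frac{1}{4}$ ($z{\left(H,y \right)} = \left(-2 + \left(-1\right)^{2}\right) \frac{1}{4} = \left(-2 + 1\right) \frac{1}{4} = \left(-1\right) \frac{1}{4} = - \frac{1}{4}$)
$\left(z{\left(c{\left(1,\left(-1\right) 3 \right)},-38 \right)} + 1233\right) - 2604 = \left(- \frac{1}{4} + 1233\right) - 2604 = \frac{4931}{4} - 2604 = - \frac{5485}{4}$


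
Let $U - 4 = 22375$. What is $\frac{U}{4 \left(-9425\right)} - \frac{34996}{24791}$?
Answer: $- \frac{144165153}{71893900} \approx -2.0052$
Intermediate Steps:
$U = 22379$ ($U = 4 + 22375 = 22379$)
$\frac{U}{4 \left(-9425\right)} - \frac{34996}{24791} = \frac{22379}{4 \left(-9425\right)} - \frac{34996}{24791} = \frac{22379}{-37700} - \frac{2692}{1907} = 22379 \left(- \frac{1}{37700}\right) - \frac{2692}{1907} = - \frac{22379}{37700} - \frac{2692}{1907} = - \frac{144165153}{71893900}$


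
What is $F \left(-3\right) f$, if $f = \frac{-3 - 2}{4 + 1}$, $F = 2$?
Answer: $6$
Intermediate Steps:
$f = -1$ ($f = - \frac{5}{5} = \left(-5\right) \frac{1}{5} = -1$)
$F \left(-3\right) f = 2 \left(-3\right) \left(-1\right) = \left(-6\right) \left(-1\right) = 6$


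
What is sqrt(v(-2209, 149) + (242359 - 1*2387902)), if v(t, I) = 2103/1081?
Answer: 6*I*sqrt(69644322230)/1081 ≈ 1464.8*I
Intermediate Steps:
v(t, I) = 2103/1081 (v(t, I) = 2103*(1/1081) = 2103/1081)
sqrt(v(-2209, 149) + (242359 - 1*2387902)) = sqrt(2103/1081 + (242359 - 1*2387902)) = sqrt(2103/1081 + (242359 - 2387902)) = sqrt(2103/1081 - 2145543) = sqrt(-2319329880/1081) = 6*I*sqrt(69644322230)/1081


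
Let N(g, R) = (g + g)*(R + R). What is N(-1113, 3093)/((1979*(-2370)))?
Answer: 2295006/781705 ≈ 2.9359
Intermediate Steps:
N(g, R) = 4*R*g (N(g, R) = (2*g)*(2*R) = 4*R*g)
N(-1113, 3093)/((1979*(-2370))) = (4*3093*(-1113))/((1979*(-2370))) = -13770036/(-4690230) = -13770036*(-1/4690230) = 2295006/781705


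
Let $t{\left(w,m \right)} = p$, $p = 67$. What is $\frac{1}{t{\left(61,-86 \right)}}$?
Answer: $\frac{1}{67} \approx 0.014925$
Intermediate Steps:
$t{\left(w,m \right)} = 67$
$\frac{1}{t{\left(61,-86 \right)}} = \frac{1}{67}$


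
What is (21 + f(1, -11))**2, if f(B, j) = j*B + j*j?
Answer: 17161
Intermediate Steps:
f(B, j) = j**2 + B*j (f(B, j) = B*j + j**2 = j**2 + B*j)
(21 + f(1, -11))**2 = (21 - 11*(1 - 11))**2 = (21 - 11*(-10))**2 = (21 + 110)**2 = 131**2 = 17161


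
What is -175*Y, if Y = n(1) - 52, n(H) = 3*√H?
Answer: 8575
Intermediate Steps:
Y = -49 (Y = 3*√1 - 52 = 3*1 - 52 = 3 - 52 = -49)
-175*Y = -175*(-49) = 8575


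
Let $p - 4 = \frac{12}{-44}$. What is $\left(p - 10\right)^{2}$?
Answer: $\frac{4761}{121} \approx 39.347$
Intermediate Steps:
$p = \frac{41}{11}$ ($p = 4 + \frac{12}{-44} = 4 + 12 \left(- \frac{1}{44}\right) = 4 - \frac{3}{11} = \frac{41}{11} \approx 3.7273$)
$\left(p - 10\right)^{2} = \left(\frac{41}{11} - 10\right)^{2} = \left(- \frac{69}{11}\right)^{2} = \frac{4761}{121}$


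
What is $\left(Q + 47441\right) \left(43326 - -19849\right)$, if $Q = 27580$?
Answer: $4739451675$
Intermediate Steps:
$\left(Q + 47441\right) \left(43326 - -19849\right) = \left(27580 + 47441\right) \left(43326 - -19849\right) = 75021 \left(43326 + 19849\right) = 75021 \cdot 63175 = 4739451675$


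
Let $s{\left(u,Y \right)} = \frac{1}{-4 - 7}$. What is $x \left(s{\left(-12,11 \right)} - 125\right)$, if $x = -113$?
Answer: $\frac{155488}{11} \approx 14135.0$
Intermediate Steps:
$s{\left(u,Y \right)} = - \frac{1}{11}$ ($s{\left(u,Y \right)} = \frac{1}{-11} = - \frac{1}{11}$)
$x \left(s{\left(-12,11 \right)} - 125\right) = - 113 \left(- \frac{1}{11} - 125\right) = \left(-113\right) \left(- \frac{1376}{11}\right) = \frac{155488}{11}$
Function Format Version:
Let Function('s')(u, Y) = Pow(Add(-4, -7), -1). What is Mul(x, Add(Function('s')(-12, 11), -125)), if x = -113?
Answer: Rational(155488, 11) ≈ 14135.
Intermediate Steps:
Function('s')(u, Y) = Rational(-1, 11) (Function('s')(u, Y) = Pow(-11, -1) = Rational(-1, 11))
Mul(x, Add(Function('s')(-12, 11), -125)) = Mul(-113, Add(Rational(-1, 11), -125)) = Mul(-113, Rational(-1376, 11)) = Rational(155488, 11)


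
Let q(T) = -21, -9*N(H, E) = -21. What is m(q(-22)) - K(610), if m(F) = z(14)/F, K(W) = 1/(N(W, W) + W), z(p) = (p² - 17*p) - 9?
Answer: 31208/12859 ≈ 2.4269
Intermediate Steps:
N(H, E) = 7/3 (N(H, E) = -⅑*(-21) = 7/3)
z(p) = -9 + p² - 17*p
K(W) = 1/(7/3 + W)
m(F) = -51/F (m(F) = (-9 + 14² - 17*14)/F = (-9 + 196 - 238)/F = -51/F)
m(q(-22)) - K(610) = -51/(-21) - 3/(7 + 3*610) = -51*(-1/21) - 3/(7 + 1830) = 17/7 - 3/1837 = 31208/12859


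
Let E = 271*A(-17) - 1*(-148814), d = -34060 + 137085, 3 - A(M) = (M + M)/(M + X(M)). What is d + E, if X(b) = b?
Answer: 252381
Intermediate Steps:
A(M) = 2 (A(M) = 3 - (M + M)/(M + M) = 3 - 2*M/(2*M) = 3 - 2*M*1/(2*M) = 3 - 1*1 = 3 - 1 = 2)
d = 103025
E = 149356 (E = 271*2 - 1*(-148814) = 542 + 148814 = 149356)
d + E = 103025 + 149356 = 252381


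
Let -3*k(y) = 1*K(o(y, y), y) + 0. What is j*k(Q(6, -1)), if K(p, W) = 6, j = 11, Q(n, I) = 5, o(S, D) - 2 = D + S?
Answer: -22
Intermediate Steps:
o(S, D) = 2 + D + S (o(S, D) = 2 + (D + S) = 2 + D + S)
k(y) = -2 (k(y) = -(1*6 + 0)/3 = -(6 + 0)/3 = -⅓*6 = -2)
j*k(Q(6, -1)) = 11*(-2) = -22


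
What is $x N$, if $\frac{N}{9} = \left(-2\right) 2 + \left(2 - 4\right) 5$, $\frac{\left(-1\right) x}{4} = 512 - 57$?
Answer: $229320$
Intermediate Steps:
$x = -1820$ ($x = - 4 \left(512 - 57\right) = \left(-4\right) 455 = -1820$)
$N = -126$ ($N = 9 \left(\left(-2\right) 2 + \left(2 - 4\right) 5\right) = 9 \left(-4 - 10\right) = 9 \left(-14\right) = -126$)
$x N = \left(-1820\right) \left(-126\right) = 229320$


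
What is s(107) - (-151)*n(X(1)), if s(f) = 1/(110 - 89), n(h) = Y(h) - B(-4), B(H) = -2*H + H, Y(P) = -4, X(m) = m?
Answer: -25367/21 ≈ -1208.0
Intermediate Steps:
B(H) = -H
n(h) = -8 (n(h) = -4 - (-1)*(-4) = -4 - 1*4 = -4 - 4 = -8)
s(f) = 1/21
s(107) - (-151)*n(X(1)) = 1/21 - (-151)*(-8) = 1/21 - 1*1208 = 1/21 - 1208 = -25367/21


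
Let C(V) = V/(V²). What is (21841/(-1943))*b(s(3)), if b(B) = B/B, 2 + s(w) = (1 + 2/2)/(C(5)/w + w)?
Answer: -21841/1943 ≈ -11.241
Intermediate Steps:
C(V) = 1/V (C(V) = V/V² = 1/V)
s(w) = -2 + 2/(w + 1/(5*w)) (s(w) = -2 + (1 + 2/2)/(1/(5*w) + w) = -2 + (1 + 2*(½))/(1/(5*w) + w) = -2 + (1 + 1)/(w + 1/(5*w)) = -2 + 2/(w + 1/(5*w)))
b(B) = 1
(21841/(-1943))*b(s(3)) = (21841/(-1943))*1 = (21841*(-1/1943))*1 = -21841/1943*1 = -21841/1943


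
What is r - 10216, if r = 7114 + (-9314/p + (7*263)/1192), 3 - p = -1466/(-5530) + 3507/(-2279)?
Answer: -169489118493459/32101338376 ≈ -5279.8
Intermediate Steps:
p = 26930653/6301435 (p = 3 - (-1466/(-5530) + 3507/(-2279)) = 3 - (-1466*(-1/5530) + 3507*(-1/2279)) = 3 - (733/2765 - 3507/2279) = 3 - 1*(-8026348/6301435) = 3 + 8026348/6301435 = 26930653/6301435 ≈ 4.2737)
r = 158458154355757/32101338376 (r = 7114 + (-9314/26930653/6301435 + (7*263)/1192) = 7114 + (-9314*6301435/26930653 + 1841*(1/1192)) = 7114 + (-58691565590/26930653 + 1841/1192) = 7114 - 69910766851107/32101338376 = 158458154355757/32101338376 ≈ 4936.2)
r - 10216 = 158458154355757/32101338376 - 10216 = -169489118493459/32101338376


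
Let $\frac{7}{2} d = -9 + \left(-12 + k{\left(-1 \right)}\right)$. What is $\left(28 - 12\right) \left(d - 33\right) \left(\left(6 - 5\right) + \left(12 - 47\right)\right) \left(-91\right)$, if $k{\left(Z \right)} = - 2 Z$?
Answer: $-1902368$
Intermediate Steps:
$d = - \frac{38}{7}$ ($d = \frac{2 \left(-9 - 10\right)}{7} = \frac{2}{7} \left(-19\right) = - \frac{38}{7} \approx -5.4286$)
$\left(28 - 12\right) \left(d - 33\right) \left(\left(6 - 5\right) + \left(12 - 47\right)\right) \left(-91\right) = \left(28 - 12\right) \left(- \frac{38}{7} - 33\right) \left(\left(6 - 5\right) + \left(12 - 47\right)\right) \left(-91\right) = 16 \left(- \frac{269}{7}\right) \left(\left(6 - 5\right) + \left(12 - 47\right)\right) \left(-91\right) = - \frac{4304 \left(1 - 35\right)}{7} \left(-91\right) = \left(- \frac{4304}{7}\right) \left(-34\right) \left(-91\right) = \frac{146336}{7} \left(-91\right) = -1902368$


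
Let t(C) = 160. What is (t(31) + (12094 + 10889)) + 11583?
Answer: 34726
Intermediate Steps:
(t(31) + (12094 + 10889)) + 11583 = (160 + (12094 + 10889)) + 11583 = (160 + 22983) + 11583 = 23143 + 11583 = 34726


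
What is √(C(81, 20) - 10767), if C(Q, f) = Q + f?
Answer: I*√10666 ≈ 103.28*I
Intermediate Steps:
√(C(81, 20) - 10767) = √((81 + 20) - 10767) = √(101 - 10767) = √(-10666) = I*√10666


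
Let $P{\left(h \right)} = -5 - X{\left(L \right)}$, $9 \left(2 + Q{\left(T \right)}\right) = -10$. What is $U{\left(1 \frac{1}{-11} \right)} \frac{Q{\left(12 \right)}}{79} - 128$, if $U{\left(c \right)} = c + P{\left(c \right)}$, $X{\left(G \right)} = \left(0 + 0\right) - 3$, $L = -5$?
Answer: $- \frac{1000444}{7821} \approx -127.92$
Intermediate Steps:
$Q{\left(T \right)} = - \frac{28}{9}$ ($Q{\left(T \right)} = -2 + \frac{1}{9} \left(-10\right) = -2 - \frac{10}{9} = - \frac{28}{9}$)
$X{\left(G \right)} = -3$ ($X{\left(G \right)} = 0 - 3 = -3$)
$P{\left(h \right)} = -2$ ($P{\left(h \right)} = -5 - -3 = -5 + 3 = -2$)
$U{\left(c \right)} = -2 + c$ ($U{\left(c \right)} = c - 2 = -2 + c$)
$U{\left(1 \frac{1}{-11} \right)} \frac{Q{\left(12 \right)}}{79} - 128 = \left(-2 + 1 \frac{1}{-11}\right) \left(- \frac{28}{9 \cdot 79}\right) - 128 = \left(-2 + 1 \left(- \frac{1}{11}\right)\right) \left(\left(- \frac{28}{9}\right) \frac{1}{79}\right) - 128 = \left(-2 - \frac{1}{11}\right) \left(- \frac{28}{711}\right) - 128 = \left(- \frac{23}{11}\right) \left(- \frac{28}{711}\right) - 128 = \frac{644}{7821} - 128 = - \frac{1000444}{7821}$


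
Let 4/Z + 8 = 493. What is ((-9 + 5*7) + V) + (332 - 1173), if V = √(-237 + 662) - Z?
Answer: -395279/485 + 5*√17 ≈ -794.39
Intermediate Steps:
Z = 4/485 (Z = 4/(-8 + 493) = 4/485 ≈ 0.0082474)
V = -4/485 + 5*√17 (V = √(-237 + 662) - 1*4/485 = √425 - 4/485 = 5*√17 - 4/485 = -4/485 + 5*√17 ≈ 20.607)
((-9 + 5*7) + V) + (332 - 1173) = ((-9 + 5*7) + (-4/485 + 5*√17)) + (332 - 1173) = ((-9 + 35) + (-4/485 + 5*√17)) - 841 = (26 + (-4/485 + 5*√17)) - 841 = (12606/485 + 5*√17) - 841 = -395279/485 + 5*√17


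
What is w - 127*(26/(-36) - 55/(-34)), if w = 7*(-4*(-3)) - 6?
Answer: -5465/153 ≈ -35.719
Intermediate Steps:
w = 78 (w = 7*12 - 6 = 84 - 6 = 78)
w - 127*(26/(-36) - 55/(-34)) = 78 - 127*(26/(-36) - 55/(-34)) = 78 - 127*(26*(-1/36) - 55*(-1/34)) = 78 - 127*(-13/18 + 55/34) = 78 - 127*137/153 = 78 - 17399/153 = -5465/153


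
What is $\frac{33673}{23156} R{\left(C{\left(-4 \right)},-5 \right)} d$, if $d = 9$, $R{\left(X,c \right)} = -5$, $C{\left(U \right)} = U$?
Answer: $- \frac{1515285}{23156} \approx -65.438$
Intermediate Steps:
$\frac{33673}{23156} R{\left(C{\left(-4 \right)},-5 \right)} d = \frac{33673}{23156} \left(\left(-5\right) 9\right) = 33673 \cdot \frac{1}{23156} \left(-45\right) = \frac{33673}{23156} \left(-45\right) = - \frac{1515285}{23156}$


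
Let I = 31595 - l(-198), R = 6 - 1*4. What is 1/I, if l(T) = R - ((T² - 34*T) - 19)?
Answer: 1/77510 ≈ 1.2902e-5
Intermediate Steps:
R = 2 (R = 6 - 4 = 2)
l(T) = 21 - T² + 34*T (l(T) = 2 - ((T² - 34*T) - 19) = 2 - (-19 + T² - 34*T) = 2 + (19 - T² + 34*T) = 21 - T² + 34*T)
I = 77510 (I = 31595 - (21 - 1*(-198)² + 34*(-198)) = 31595 - (21 - 1*39204 - 6732) = 31595 - (21 - 39204 - 6732) = 31595 - 1*(-45915) = 31595 + 45915 = 77510)
1/I = 1/77510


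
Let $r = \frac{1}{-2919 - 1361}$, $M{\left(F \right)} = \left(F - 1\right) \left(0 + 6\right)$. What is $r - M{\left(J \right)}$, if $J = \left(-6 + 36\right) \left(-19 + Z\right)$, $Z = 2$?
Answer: $\frac{13122479}{4280} \approx 3066.0$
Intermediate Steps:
$J = -510$ ($J = \left(-6 + 36\right) \left(-19 + 2\right) = 30 \left(-17\right) = -510$)
$M{\left(F \right)} = -6 + 6 F$ ($M{\left(F \right)} = \left(-1 + F\right) 6 = -6 + 6 F$)
$r = - \frac{1}{4280}$ ($r = \frac{1}{-4280} = - \frac{1}{4280} \approx -0.00023364$)
$r - M{\left(J \right)} = - \frac{1}{4280} - \left(-6 + 6 \left(-510\right)\right) = - \frac{1}{4280} - \left(-6 - 3060\right) = - \frac{1}{4280} - -3066 = - \frac{1}{4280} + 3066 = \frac{13122479}{4280}$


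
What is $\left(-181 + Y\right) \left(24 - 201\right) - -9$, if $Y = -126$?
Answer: $54348$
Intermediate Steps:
$\left(-181 + Y\right) \left(24 - 201\right) - -9 = \left(-181 - 126\right) \left(24 - 201\right) - -9 = \left(-307\right) \left(-177\right) + 9 = 54339 + 9 = 54348$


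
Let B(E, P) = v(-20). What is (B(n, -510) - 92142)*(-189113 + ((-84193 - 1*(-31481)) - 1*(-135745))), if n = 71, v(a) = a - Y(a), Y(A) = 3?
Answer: 9776863200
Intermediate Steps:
v(a) = -3 + a (v(a) = a - 1*3 = a - 3 = -3 + a)
B(E, P) = -23 (B(E, P) = -3 - 20 = -23)
(B(n, -510) - 92142)*(-189113 + ((-84193 - 1*(-31481)) - 1*(-135745))) = (-23 - 92142)*(-189113 + ((-84193 - 1*(-31481)) - 1*(-135745))) = -92165*(-189113 + ((-84193 + 31481) + 135745)) = -92165*(-189113 + (-52712 + 135745)) = -92165*(-189113 + 83033) = -92165*(-106080) = 9776863200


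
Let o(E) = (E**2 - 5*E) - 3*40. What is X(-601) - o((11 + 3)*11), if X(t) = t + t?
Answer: -24028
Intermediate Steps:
X(t) = 2*t
o(E) = -120 + E**2 - 5*E (o(E) = (E**2 - 5*E) - 120 = -120 + E**2 - 5*E)
X(-601) - o((11 + 3)*11) = 2*(-601) - (-120 + ((11 + 3)*11)**2 - 5*(11 + 3)*11) = -1202 - (-120 + (14*11)**2 - 70*11) = -1202 - (-120 + 154**2 - 5*154) = -1202 - (-120 + 23716 - 770) = -1202 - 1*22826 = -1202 - 22826 = -24028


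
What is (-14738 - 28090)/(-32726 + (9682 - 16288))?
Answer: 10707/9833 ≈ 1.0889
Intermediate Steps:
(-14738 - 28090)/(-32726 + (9682 - 16288)) = -42828/(-32726 - 6606) = -42828/(-39332) = -42828*(-1/39332) = 10707/9833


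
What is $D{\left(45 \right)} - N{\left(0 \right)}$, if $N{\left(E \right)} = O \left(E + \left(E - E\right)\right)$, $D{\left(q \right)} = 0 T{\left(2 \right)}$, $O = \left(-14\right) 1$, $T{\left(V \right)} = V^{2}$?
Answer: $0$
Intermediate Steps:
$O = -14$
$D{\left(q \right)} = 0$ ($D{\left(q \right)} = 0 \cdot 2^{2} = 0 \cdot 4 = 0$)
$N{\left(E \right)} = - 14 E$ ($N{\left(E \right)} = - 14 \left(E + \left(E - E\right)\right) = - 14 \left(E + 0\right) = - 14 E$)
$D{\left(45 \right)} - N{\left(0 \right)} = 0 - \left(-14\right) 0 = 0 - 0 = 0 + 0 = 0$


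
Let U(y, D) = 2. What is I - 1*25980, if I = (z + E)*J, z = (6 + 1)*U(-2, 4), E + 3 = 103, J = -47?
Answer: -31338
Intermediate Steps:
E = 100 (E = -3 + 103 = 100)
z = 14 (z = (6 + 1)*2 = 7*2 = 14)
I = -5358 (I = (14 + 100)*(-47) = 114*(-47) = -5358)
I - 1*25980 = -5358 - 1*25980 = -5358 - 25980 = -31338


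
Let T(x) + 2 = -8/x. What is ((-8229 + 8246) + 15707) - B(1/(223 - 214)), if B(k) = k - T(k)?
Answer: 140849/9 ≈ 15650.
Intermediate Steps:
T(x) = -2 - 8/x
B(k) = 2 + k + 8/k (B(k) = k - (-2 - 8/k) = k + (2 + 8/k) = 2 + k + 8/k)
((-8229 + 8246) + 15707) - B(1/(223 - 214)) = ((-8229 + 8246) + 15707) - (2 + 1/(223 - 214) + 8/(1/(223 - 214))) = (17 + 15707) - (2 + 1/9 + 8/(1/9)) = 15724 - (2 + ⅑ + 8/(⅑)) = 15724 - (2 + ⅑ + 8*9) = 15724 - (2 + ⅑ + 72) = 15724 - 1*667/9 = 15724 - 667/9 = 140849/9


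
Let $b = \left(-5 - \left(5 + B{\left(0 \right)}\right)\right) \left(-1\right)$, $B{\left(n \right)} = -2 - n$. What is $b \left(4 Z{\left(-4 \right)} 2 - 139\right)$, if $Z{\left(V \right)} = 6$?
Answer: $-728$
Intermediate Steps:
$b = 8$ ($b = \left(-5 - \left(3 + 0\right)\right) \left(-1\right) = \left(-5 - 3\right) \left(-1\right) = \left(-8\right) \left(-1\right) = 8$)
$b \left(4 Z{\left(-4 \right)} 2 - 139\right) = 8 \left(4 \cdot 6 \cdot 2 - 139\right) = 8 \left(24 \cdot 2 - 139\right) = 8 \left(48 - 139\right) = 8 \left(-91\right) = -728$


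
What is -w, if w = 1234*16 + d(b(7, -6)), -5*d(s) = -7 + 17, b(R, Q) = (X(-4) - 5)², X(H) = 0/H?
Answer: -19742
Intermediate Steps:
X(H) = 0
b(R, Q) = 25 (b(R, Q) = (0 - 5)² = (-5)² = 25)
d(s) = -2 (d(s) = -(-7 + 17)/5 = -⅕*10 = -2)
w = 19742 (w = 1234*16 - 2 = 19744 - 2 = 19742)
-w = -1*19742 = -19742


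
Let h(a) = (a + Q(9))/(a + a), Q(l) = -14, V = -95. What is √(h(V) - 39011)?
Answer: I*√1408276390/190 ≈ 197.51*I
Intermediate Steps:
h(a) = (-14 + a)/(2*a) (h(a) = (a - 14)/(a + a) = (-14 + a)/((2*a)) = (-14 + a)*(1/(2*a)) = (-14 + a)/(2*a))
√(h(V) - 39011) = √((½)*(-14 - 95)/(-95) - 39011) = √((½)*(-1/95)*(-109) - 39011) = √(109/190 - 39011) = √(-7411981/190) = I*√1408276390/190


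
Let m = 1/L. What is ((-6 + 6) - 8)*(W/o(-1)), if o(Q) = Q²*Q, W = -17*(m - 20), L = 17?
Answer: 2712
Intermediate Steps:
m = 1/17 ≈ 0.058824
W = 339 (W = -17*(1/17 - 20) = -17*(-339/17) = 339)
o(Q) = Q³
((-6 + 6) - 8)*(W/o(-1)) = ((-6 + 6) - 8)*(339/((-1)³)) = (0 - 8)*(339/(-1)) = -2712*(-1) = -8*(-339) = 2712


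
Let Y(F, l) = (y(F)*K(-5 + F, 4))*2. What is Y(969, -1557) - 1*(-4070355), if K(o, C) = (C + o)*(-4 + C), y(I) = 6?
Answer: 4070355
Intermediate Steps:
K(o, C) = (-4 + C)*(C + o)
Y(F, l) = 0 (Y(F, l) = (6*(4² - 4*4 - 4*(-5 + F) + 4*(-5 + F)))*2 = (6*(16 - 16 + (20 - 4*F) + (-20 + 4*F)))*2 = (6*0)*2 = 0*2 = 0)
Y(969, -1557) - 1*(-4070355) = 0 - 1*(-4070355) = 0 + 4070355 = 4070355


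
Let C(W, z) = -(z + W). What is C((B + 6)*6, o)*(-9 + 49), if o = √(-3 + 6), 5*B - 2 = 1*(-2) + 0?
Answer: -1440 - 40*√3 ≈ -1509.3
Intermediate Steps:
B = 0 (B = ⅖ + (1*(-2) + 0)/5 = ⅖ + (-2 + 0)/5 = ⅖ + (⅕)*(-2) = ⅖ - ⅖ = 0)
o = √3 ≈ 1.7320
C(W, z) = -W - z (C(W, z) = -(W + z) = -W - z)
C((B + 6)*6, o)*(-9 + 49) = (-(0 + 6)*6 - √3)*(-9 + 49) = (-6*6 - √3)*40 = (-1*36 - √3)*40 = (-36 - √3)*40 = -1440 - 40*√3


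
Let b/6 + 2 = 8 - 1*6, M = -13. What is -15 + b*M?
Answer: -15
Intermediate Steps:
b = 0 (b = -12 + 6*(8 - 1*6) = -12 + 6*(8 - 6) = -12 + 6*2 = -12 + 12 = 0)
-15 + b*M = -15 + 0*(-13) = -15 + 0 = -15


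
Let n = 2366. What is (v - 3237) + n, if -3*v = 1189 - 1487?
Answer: -2315/3 ≈ -771.67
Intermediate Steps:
v = 298/3 (v = -(1189 - 1487)/3 = -⅓*(-298) = 298/3 ≈ 99.333)
(v - 3237) + n = (298/3 - 3237) + 2366 = -9413/3 + 2366 = -2315/3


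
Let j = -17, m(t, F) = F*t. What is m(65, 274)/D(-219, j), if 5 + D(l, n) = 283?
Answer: 8905/139 ≈ 64.065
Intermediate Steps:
D(l, n) = 278 (D(l, n) = -5 + 283 = 278)
m(65, 274)/D(-219, j) = (274*65)/278 = 17810*(1/278) = 8905/139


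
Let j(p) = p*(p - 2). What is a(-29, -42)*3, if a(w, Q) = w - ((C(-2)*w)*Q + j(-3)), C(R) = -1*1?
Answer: 3522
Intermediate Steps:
C(R) = -1
j(p) = p*(-2 + p)
a(w, Q) = -15 + w + Q*w (a(w, Q) = w - ((-w)*Q - 3*(-2 - 3)) = w - (-Q*w - 3*(-5)) = w - (-Q*w + 15) = w - (15 - Q*w) = w + (-15 + Q*w) = -15 + w + Q*w)
a(-29, -42)*3 = (-15 - 29 - 42*(-29))*3 = (-15 - 29 + 1218)*3 = 1174*3 = 3522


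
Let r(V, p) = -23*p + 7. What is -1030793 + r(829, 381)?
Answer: -1039549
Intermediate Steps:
r(V, p) = 7 - 23*p
-1030793 + r(829, 381) = -1030793 + (7 - 23*381) = -1030793 + (7 - 8763) = -1030793 - 8756 = -1039549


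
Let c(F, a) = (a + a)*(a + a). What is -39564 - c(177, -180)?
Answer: -169164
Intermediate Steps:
c(F, a) = 4*a² (c(F, a) = (2*a)*(2*a) = 4*a²)
-39564 - c(177, -180) = -39564 - 4*(-180)² = -39564 - 4*32400 = -39564 - 1*129600 = -39564 - 129600 = -169164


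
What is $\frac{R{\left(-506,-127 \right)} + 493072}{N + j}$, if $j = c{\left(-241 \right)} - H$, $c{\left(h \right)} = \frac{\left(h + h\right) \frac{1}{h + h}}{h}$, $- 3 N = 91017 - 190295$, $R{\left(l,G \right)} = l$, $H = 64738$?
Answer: $- \frac{356125218}{22879579} \approx -15.565$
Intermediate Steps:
$N = \frac{99278}{3}$ ($N = - \frac{91017 - 190295}{3} = \left(- \frac{1}{3}\right) \left(-99278\right) = \frac{99278}{3} \approx 33093.0$)
$c{\left(h \right)} = \frac{1}{h}$ ($c{\left(h \right)} = \frac{2 h \frac{1}{2 h}}{h} = 1 \frac{1}{h} = \frac{1}{h}$)
$j = - \frac{15601859}{241}$ ($j = \frac{1}{-241} - 64738 = - \frac{1}{241} - 64738 = - \frac{15601859}{241} \approx -64738.0$)
$\frac{R{\left(-506,-127 \right)} + 493072}{N + j} = \frac{-506 + 493072}{\frac{99278}{3} - \frac{15601859}{241}} = \frac{492566}{- \frac{22879579}{723}} = 492566 \left(- \frac{723}{22879579}\right) = - \frac{356125218}{22879579}$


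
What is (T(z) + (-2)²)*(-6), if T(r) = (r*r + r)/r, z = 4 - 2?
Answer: -42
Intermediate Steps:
z = 2
T(r) = (r + r²)/r (T(r) = (r² + r)/r = (r + r²)/r)
(T(z) + (-2)²)*(-6) = ((1 + 2) + (-2)²)*(-6) = (3 + 4)*(-6) = 7*(-6) = -42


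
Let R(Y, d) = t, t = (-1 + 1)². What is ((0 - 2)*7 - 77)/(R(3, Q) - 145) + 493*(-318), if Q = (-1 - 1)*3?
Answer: -22732139/145 ≈ -1.5677e+5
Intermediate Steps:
Q = -6 (Q = -2*3 = -6)
t = 0 (t = 0² = 0)
R(Y, d) = 0
((0 - 2)*7 - 77)/(R(3, Q) - 145) + 493*(-318) = ((0 - 2)*7 - 77)/(0 - 145) + 493*(-318) = (-2*7 - 77)/(-145) - 156774 = (-14 - 77)*(-1/145) - 156774 = -91*(-1/145) - 156774 = 91/145 - 156774 = -22732139/145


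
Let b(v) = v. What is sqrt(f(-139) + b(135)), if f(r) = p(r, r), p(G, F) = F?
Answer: 2*I ≈ 2.0*I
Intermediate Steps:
f(r) = r
sqrt(f(-139) + b(135)) = sqrt(-139 + 135) = sqrt(-4) = 2*I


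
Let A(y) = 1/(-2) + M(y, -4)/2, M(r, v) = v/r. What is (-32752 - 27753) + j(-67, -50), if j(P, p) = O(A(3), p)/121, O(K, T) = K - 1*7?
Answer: -43926679/726 ≈ -60505.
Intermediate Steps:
A(y) = -½ - 2/y (A(y) = 1/(-2) - 4/y/2 = 1*(-½) - 4/y*(½) = -½ - 2/y)
O(K, T) = -7 + K (O(K, T) = K - 7 = -7 + K)
j(P, p) = -49/726 (j(P, p) = (-7 + (½)*(-4 - 1*3)/3)/121 = (-7 + (½)*(⅓)*(-4 - 3))*(1/121) = (-7 + (½)*(⅓)*(-7))*(1/121) = (-7 - 7/6)*(1/121) = -49/6*1/121 = -49/726)
(-32752 - 27753) + j(-67, -50) = (-32752 - 27753) - 49/726 = -60505 - 49/726 = -43926679/726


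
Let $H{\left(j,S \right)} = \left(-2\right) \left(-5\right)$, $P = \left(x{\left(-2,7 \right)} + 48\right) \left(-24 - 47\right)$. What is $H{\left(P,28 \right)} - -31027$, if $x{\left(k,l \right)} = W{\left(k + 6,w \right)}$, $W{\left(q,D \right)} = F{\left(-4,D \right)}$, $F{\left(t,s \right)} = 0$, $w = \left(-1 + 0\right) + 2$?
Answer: $31037$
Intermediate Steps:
$w = 1$ ($w = -1 + 2 = 1$)
$W{\left(q,D \right)} = 0$
$x{\left(k,l \right)} = 0$
$P = -3408$ ($P = \left(0 + 48\right) \left(-24 - 47\right) = 48 \left(-71\right) = -3408$)
$H{\left(j,S \right)} = 10$
$H{\left(P,28 \right)} - -31027 = 10 - -31027 = 10 + 31027 = 31037$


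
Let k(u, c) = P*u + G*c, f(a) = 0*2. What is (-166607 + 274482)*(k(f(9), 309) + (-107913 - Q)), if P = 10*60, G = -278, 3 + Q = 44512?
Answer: -25709201500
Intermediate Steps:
Q = 44509 (Q = -3 + 44512 = 44509)
P = 600
f(a) = 0
k(u, c) = -278*c + 600*u (k(u, c) = 600*u - 278*c = -278*c + 600*u)
(-166607 + 274482)*(k(f(9), 309) + (-107913 - Q)) = (-166607 + 274482)*((-278*309 + 600*0) + (-107913 - 1*44509)) = 107875*((-85902 + 0) + (-107913 - 44509)) = 107875*(-85902 - 152422) = 107875*(-238324) = -25709201500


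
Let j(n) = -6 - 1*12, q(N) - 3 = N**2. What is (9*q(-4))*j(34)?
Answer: -3078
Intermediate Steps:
q(N) = 3 + N**2
j(n) = -18 (j(n) = -6 - 12 = -18)
(9*q(-4))*j(34) = (9*(3 + (-4)**2))*(-18) = (9*(3 + 16))*(-18) = (9*19)*(-18) = 171*(-18) = -3078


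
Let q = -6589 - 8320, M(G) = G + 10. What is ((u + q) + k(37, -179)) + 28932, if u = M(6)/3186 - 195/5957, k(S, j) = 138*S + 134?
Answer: 182795994784/9489501 ≈ 19263.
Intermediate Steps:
M(G) = 10 + G
k(S, j) = 134 + 138*S
q = -14909
u = -262979/9489501 (u = (10 + 6)/3186 - 195/5957 = 16*(1/3186) - 195*1/5957 = 8/1593 - 195/5957 = -262979/9489501 ≈ -0.027713)
((u + q) + k(37, -179)) + 28932 = ((-262979/9489501 - 14909) + (134 + 138*37)) + 28932 = (-141479233388/9489501 + (134 + 5106)) + 28932 = (-141479233388/9489501 + 5240) + 28932 = -91754248148/9489501 + 28932 = 182795994784/9489501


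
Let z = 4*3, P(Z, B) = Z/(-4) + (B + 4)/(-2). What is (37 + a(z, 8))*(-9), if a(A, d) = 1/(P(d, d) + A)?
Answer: -1341/4 ≈ -335.25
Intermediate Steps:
P(Z, B) = -2 - B/2 - Z/4 (P(Z, B) = Z*(-¼) + (4 + B)*(-½) = -Z/4 + (-2 - B/2) = -2 - B/2 - Z/4)
z = 12
a(A, d) = 1/(-2 + A - 3*d/4) (a(A, d) = 1/((-2 - d/2 - d/4) + A) = 1/((-2 - 3*d/4) + A) = 1/(-2 + A - 3*d/4))
(37 + a(z, 8))*(-9) = (37 - 4/(8 - 4*12 + 3*8))*(-9) = (37 - 4/(8 - 48 + 24))*(-9) = (37 - 4/(-16))*(-9) = (37 - 4*(-1/16))*(-9) = (37 + ¼)*(-9) = (149/4)*(-9) = -1341/4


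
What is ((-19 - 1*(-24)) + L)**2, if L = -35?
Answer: 900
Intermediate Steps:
((-19 - 1*(-24)) + L)**2 = ((-19 - 1*(-24)) - 35)**2 = ((-19 + 24) - 35)**2 = (5 - 35)**2 = (-30)**2 = 900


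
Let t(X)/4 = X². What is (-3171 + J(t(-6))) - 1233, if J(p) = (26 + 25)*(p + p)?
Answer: 10284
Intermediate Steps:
t(X) = 4*X²
J(p) = 102*p (J(p) = 51*(2*p) = 102*p)
(-3171 + J(t(-6))) - 1233 = (-3171 + 102*(4*(-6)²)) - 1233 = (-3171 + 102*(4*36)) - 1233 = (-3171 + 102*144) - 1233 = (-3171 + 14688) - 1233 = 11517 - 1233 = 10284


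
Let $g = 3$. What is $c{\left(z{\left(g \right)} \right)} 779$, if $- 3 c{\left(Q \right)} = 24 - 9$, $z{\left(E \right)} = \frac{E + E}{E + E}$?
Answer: $-3895$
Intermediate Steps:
$z{\left(E \right)} = 1$ ($z{\left(E \right)} = \frac{2 E}{2 E} = 2 E \frac{1}{2 E} = 1$)
$c{\left(Q \right)} = -5$ ($c{\left(Q \right)} = - \frac{24 - 9}{3} = \left(- \frac{1}{3}\right) 15 = -5$)
$c{\left(z{\left(g \right)} \right)} 779 = \left(-5\right) 779 = -3895$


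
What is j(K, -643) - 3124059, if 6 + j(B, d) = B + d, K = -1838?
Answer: -3126546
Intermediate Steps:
j(B, d) = -6 + B + d (j(B, d) = -6 + (B + d) = -6 + B + d)
j(K, -643) - 3124059 = (-6 - 1838 - 643) - 3124059 = -2487 - 3124059 = -3126546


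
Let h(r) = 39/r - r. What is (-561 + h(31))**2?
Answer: 335365969/961 ≈ 3.4898e+5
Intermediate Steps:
h(r) = -r + 39/r
(-561 + h(31))**2 = (-561 + (-1*31 + 39/31))**2 = (-561 + (-31 + 39*(1/31)))**2 = (-561 + (-31 + 39/31))**2 = (-561 - 922/31)**2 = (-18313/31)**2 = 335365969/961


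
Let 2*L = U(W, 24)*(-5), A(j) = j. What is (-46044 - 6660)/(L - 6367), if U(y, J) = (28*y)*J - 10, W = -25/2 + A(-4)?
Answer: -8784/3563 ≈ -2.4653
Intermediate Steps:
W = -33/2 (W = -25/2 - 4 = -33/2 ≈ -16.500)
U(y, J) = -10 + 28*J*y (U(y, J) = 28*J*y - 10 = -10 + 28*J*y)
L = 27745 (L = ((-10 + 28*24*(-33/2))*(-5))/2 = ((-10 - 11088)*(-5))/2 = (-11098*(-5))/2 = (½)*55490 = 27745)
(-46044 - 6660)/(L - 6367) = (-46044 - 6660)/(27745 - 6367) = -52704/21378 = -52704*1/21378 = -8784/3563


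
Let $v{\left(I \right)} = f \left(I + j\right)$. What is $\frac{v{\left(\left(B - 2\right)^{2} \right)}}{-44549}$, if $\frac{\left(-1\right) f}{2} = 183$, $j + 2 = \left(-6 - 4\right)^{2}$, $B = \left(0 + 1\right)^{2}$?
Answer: $\frac{36234}{44549} \approx 0.81335$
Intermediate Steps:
$B = 1$ ($B = 1^{2} = 1$)
$j = 98$ ($j = -2 + \left(-6 - 4\right)^{2} = -2 + \left(-10\right)^{2} = -2 + 100 = 98$)
$f = -366$ ($f = \left(-2\right) 183 = -366$)
$v{\left(I \right)} = -35868 - 366 I$ ($v{\left(I \right)} = - 366 \left(I + 98\right) = - 366 \left(98 + I\right) = -35868 - 366 I$)
$\frac{v{\left(\left(B - 2\right)^{2} \right)}}{-44549} = \frac{-35868 - 366 \left(1 - 2\right)^{2}}{-44549} = \left(-35868 - 366 \left(-1\right)^{2}\right) \left(- \frac{1}{44549}\right) = \left(-35868 - 366\right) \left(- \frac{1}{44549}\right) = \left(-36234\right) \left(- \frac{1}{44549}\right) = \frac{36234}{44549}$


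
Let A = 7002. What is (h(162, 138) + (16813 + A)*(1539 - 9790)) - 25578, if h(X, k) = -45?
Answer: -196523188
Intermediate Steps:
(h(162, 138) + (16813 + A)*(1539 - 9790)) - 25578 = (-45 + (16813 + 7002)*(1539 - 9790)) - 25578 = (-45 + 23815*(-8251)) - 25578 = (-45 - 196497565) - 25578 = -196497610 - 25578 = -196523188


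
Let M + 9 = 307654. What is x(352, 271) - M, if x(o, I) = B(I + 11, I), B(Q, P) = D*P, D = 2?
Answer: -307103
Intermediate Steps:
M = 307645 (M = -9 + 307654 = 307645)
B(Q, P) = 2*P
x(o, I) = 2*I
x(352, 271) - M = 2*271 - 1*307645 = 542 - 307645 = -307103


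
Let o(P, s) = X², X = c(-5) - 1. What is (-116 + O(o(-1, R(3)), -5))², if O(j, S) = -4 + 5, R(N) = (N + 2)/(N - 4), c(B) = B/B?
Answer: 13225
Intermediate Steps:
c(B) = 1
R(N) = (2 + N)/(-4 + N)
X = 0 (X = 1 - 1 = 0)
o(P, s) = 0 (o(P, s) = 0² = 0)
O(j, S) = 1
(-116 + O(o(-1, R(3)), -5))² = (-116 + 1)² = (-115)² = 13225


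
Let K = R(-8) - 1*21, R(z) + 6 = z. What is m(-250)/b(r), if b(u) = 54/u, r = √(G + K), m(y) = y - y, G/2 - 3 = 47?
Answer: 0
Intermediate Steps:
G = 100 (G = 6 + 2*47 = 6 + 94 = 100)
R(z) = -6 + z
m(y) = 0
K = -35 (K = (-6 - 8) - 1*21 = -14 - 21 = -35)
r = √65 (r = √(100 - 35) = √65 ≈ 8.0623)
m(-250)/b(r) = 0/((54/(√65))) = 0/((54*(√65/65))) = 0/((54*√65/65)) = 0*(√65/54) = 0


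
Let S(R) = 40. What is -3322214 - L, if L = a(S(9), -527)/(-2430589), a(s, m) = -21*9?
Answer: -1153562400605/347227 ≈ -3.3222e+6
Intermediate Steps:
a(s, m) = -189
L = 27/347227 (L = -189/(-2430589) = -189*(-1/2430589) = 27/347227 ≈ 7.7759e-5)
-3322214 - L = -3322214 - 1*27/347227 = -3322214 - 27/347227 = -1153562400605/347227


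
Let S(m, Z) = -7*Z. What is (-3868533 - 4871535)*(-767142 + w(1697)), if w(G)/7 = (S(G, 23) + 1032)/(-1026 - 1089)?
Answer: 4726953400919012/705 ≈ 6.7049e+12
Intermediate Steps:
w(G) = -6097/2115 (w(G) = 7*((-7*23 + 1032)/(-1026 - 1089)) = 7*((-161 + 1032)/(-2115)) = 7*(871*(-1/2115)) = 7*(-871/2115) = -6097/2115)
(-3868533 - 4871535)*(-767142 + w(1697)) = (-3868533 - 4871535)*(-767142 - 6097/2115) = -8740068*(-1622511427/2115) = 4726953400919012/705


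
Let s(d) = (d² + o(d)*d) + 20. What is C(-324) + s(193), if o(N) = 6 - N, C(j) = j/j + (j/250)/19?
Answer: 2799963/2375 ≈ 1178.9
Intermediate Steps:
C(j) = 1 + j/4750 (C(j) = 1 + (j*(1/250))*(1/19) = 1 + (j/250)*(1/19) = 1 + j/4750)
s(d) = 20 + d² + d*(6 - d) (s(d) = (d² + (6 - d)*d) + 20 = (d² + d*(6 - d)) + 20 = 20 + d² + d*(6 - d))
C(-324) + s(193) = (1 + (1/4750)*(-324)) + (20 + 6*193) = (1 - 162/2375) + (20 + 1158) = 2213/2375 + 1178 = 2799963/2375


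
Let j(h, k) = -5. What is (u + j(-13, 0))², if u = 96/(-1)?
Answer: 10201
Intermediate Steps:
u = -96 (u = 96*(-1) = -96)
(u + j(-13, 0))² = (-96 - 5)² = (-101)² = 10201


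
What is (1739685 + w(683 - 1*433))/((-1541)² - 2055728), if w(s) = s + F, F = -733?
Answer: 1739202/318953 ≈ 5.4529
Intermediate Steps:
w(s) = -733 + s (w(s) = s - 733 = -733 + s)
(1739685 + w(683 - 1*433))/((-1541)² - 2055728) = (1739685 + (-733 + (683 - 1*433)))/((-1541)² - 2055728) = (1739685 + (-733 + (683 - 433)))/(2374681 - 2055728) = (1739685 + (-733 + 250))/318953 = (1739685 - 483)*(1/318953) = 1739202*(1/318953) = 1739202/318953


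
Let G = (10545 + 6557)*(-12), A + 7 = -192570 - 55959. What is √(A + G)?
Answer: 8*I*√7090 ≈ 673.62*I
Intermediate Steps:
A = -248536 (A = -7 + (-192570 - 55959) = -7 - 248529 = -248536)
G = -205224 (G = 17102*(-12) = -205224)
√(A + G) = √(-248536 - 205224) = √(-453760) = 8*I*√7090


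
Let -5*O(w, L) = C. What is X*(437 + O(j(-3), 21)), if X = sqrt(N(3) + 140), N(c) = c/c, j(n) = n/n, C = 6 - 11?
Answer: 438*sqrt(141) ≈ 5201.0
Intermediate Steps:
C = -5
j(n) = 1
N(c) = 1
O(w, L) = 1 (O(w, L) = -1/5*(-5) = 1)
X = sqrt(141) (X = sqrt(1 + 140) = sqrt(141) ≈ 11.874)
X*(437 + O(j(-3), 21)) = sqrt(141)*(437 + 1) = sqrt(141)*438 = 438*sqrt(141)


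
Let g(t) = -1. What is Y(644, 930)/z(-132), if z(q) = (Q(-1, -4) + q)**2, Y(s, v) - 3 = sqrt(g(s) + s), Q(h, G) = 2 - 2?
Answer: 1/5808 + sqrt(643)/17424 ≈ 0.0016275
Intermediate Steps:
Q(h, G) = 0
Y(s, v) = 3 + sqrt(-1 + s)
z(q) = q**2 (z(q) = (0 + q)**2 = q**2)
Y(644, 930)/z(-132) = (3 + sqrt(-1 + 644))/((-132)**2) = (3 + sqrt(643))/17424 = (3 + sqrt(643))*(1/17424) = 1/5808 + sqrt(643)/17424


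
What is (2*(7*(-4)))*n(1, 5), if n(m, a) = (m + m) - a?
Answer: 168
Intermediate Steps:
n(m, a) = -a + 2*m (n(m, a) = 2*m - a = -a + 2*m)
(2*(7*(-4)))*n(1, 5) = (2*(7*(-4)))*(-1*5 + 2*1) = (2*(-28))*(-5 + 2) = -56*(-3) = 168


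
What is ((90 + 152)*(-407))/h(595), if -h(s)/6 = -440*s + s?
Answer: -49247/783615 ≈ -0.062846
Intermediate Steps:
h(s) = 2634*s (h(s) = -6*(-440*s + s) = -(-2634)*s = 2634*s)
((90 + 152)*(-407))/h(595) = ((90 + 152)*(-407))/((2634*595)) = (242*(-407))/1567230 = -98494*1/1567230 = -49247/783615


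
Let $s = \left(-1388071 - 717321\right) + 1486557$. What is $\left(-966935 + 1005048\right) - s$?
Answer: $656948$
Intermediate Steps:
$s = -618835$ ($s = -2105392 + 1486557 = -618835$)
$\left(-966935 + 1005048\right) - s = \left(-966935 + 1005048\right) - -618835 = 38113 + 618835 = 656948$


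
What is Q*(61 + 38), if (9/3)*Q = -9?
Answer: -297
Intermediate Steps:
Q = -3 (Q = (⅓)*(-9) = -3)
Q*(61 + 38) = -3*(61 + 38) = -3*99 = -297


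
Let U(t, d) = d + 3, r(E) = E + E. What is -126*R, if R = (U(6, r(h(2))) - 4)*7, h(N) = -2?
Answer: 4410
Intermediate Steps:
r(E) = 2*E
U(t, d) = 3 + d
R = -35 (R = ((3 + 2*(-2)) - 4)*7 = ((3 - 4) - 4)*7 = (-1 - 4)*7 = -5*7 = -35)
-126*R = -126*(-35) = 4410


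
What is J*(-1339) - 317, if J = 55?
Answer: -73962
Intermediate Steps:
J*(-1339) - 317 = 55*(-1339) - 317 = -73645 - 317 = -73962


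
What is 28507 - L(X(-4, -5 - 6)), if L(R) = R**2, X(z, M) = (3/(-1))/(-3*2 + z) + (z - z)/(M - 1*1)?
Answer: 2850691/100 ≈ 28507.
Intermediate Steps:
X(z, M) = -3/(-6 + z) (X(z, M) = (3*(-1))/(-6 + z) + 0/(M - 1) = -3/(-6 + z) + 0/(-1 + M) = -3/(-6 + z) + 0 = -3/(-6 + z))
28507 - L(X(-4, -5 - 6)) = 28507 - (-3/(-6 - 4))**2 = 28507 - (-3/(-10))**2 = 28507 - (-3*(-1/10))**2 = 28507 - (3/10)**2 = 28507 - 1*9/100 = 28507 - 9/100 = 2850691/100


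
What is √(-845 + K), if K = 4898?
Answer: √4053 ≈ 63.663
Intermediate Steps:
√(-845 + K) = √(-845 + 4898) = √4053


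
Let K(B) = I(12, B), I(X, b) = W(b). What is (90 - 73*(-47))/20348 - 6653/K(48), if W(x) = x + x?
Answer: -33759307/488352 ≈ -69.129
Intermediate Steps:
W(x) = 2*x
I(X, b) = 2*b
K(B) = 2*B
(90 - 73*(-47))/20348 - 6653/K(48) = (90 - 73*(-47))/20348 - 6653/(2*48) = (90 + 3431)*(1/20348) - 6653/96 = 3521*(1/20348) - 6653*1/96 = 3521/20348 - 6653/96 = -33759307/488352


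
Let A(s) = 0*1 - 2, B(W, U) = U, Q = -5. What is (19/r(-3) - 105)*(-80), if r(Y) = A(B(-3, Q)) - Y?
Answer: 6880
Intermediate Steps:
A(s) = -2 (A(s) = 0 - 2 = -2)
r(Y) = -2 - Y
(19/r(-3) - 105)*(-80) = (19/(-2 - 1*(-3)) - 105)*(-80) = (19/(-2 + 3) - 105)*(-80) = (19/1 - 105)*(-80) = (19*1 - 105)*(-80) = (19 - 105)*(-80) = -86*(-80) = 6880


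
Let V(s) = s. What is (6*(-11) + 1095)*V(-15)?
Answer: -15435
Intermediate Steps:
(6*(-11) + 1095)*V(-15) = (6*(-11) + 1095)*(-15) = (-66 + 1095)*(-15) = 1029*(-15) = -15435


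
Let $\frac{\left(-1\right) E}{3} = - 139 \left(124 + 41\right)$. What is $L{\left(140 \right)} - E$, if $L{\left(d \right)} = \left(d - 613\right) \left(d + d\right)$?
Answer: $-201245$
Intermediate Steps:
$L{\left(d \right)} = 2 d \left(-613 + d\right)$ ($L{\left(d \right)} = \left(-613 + d\right) 2 d = 2 d \left(-613 + d\right)$)
$E = 68805$ ($E = - 3 \left(- 139 \left(124 + 41\right)\right) = - 3 \left(\left(-139\right) 165\right) = \left(-3\right) \left(-22935\right) = 68805$)
$L{\left(140 \right)} - E = 2 \cdot 140 \left(-613 + 140\right) - 68805 = 2 \cdot 140 \left(-473\right) - 68805 = -132440 - 68805 = -201245$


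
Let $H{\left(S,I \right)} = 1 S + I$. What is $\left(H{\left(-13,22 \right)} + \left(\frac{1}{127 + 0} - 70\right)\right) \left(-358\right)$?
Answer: $\frac{2773068}{127} \approx 21835.0$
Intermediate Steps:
$H{\left(S,I \right)} = I + S$ ($H{\left(S,I \right)} = S + I = I + S$)
$\left(H{\left(-13,22 \right)} + \left(\frac{1}{127 + 0} - 70\right)\right) \left(-358\right) = \left(\left(22 - 13\right) + \left(\frac{1}{127 + 0} - 70\right)\right) \left(-358\right) = \left(9 - \left(70 - \frac{1}{127}\right)\right) \left(-358\right) = \left(9 + \left(\frac{1}{127} - 70\right)\right) \left(-358\right) = \left(9 - \frac{8889}{127}\right) \left(-358\right) = \left(- \frac{7746}{127}\right) \left(-358\right) = \frac{2773068}{127}$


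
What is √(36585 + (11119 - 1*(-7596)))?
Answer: 10*√553 ≈ 235.16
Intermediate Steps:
√(36585 + (11119 - 1*(-7596))) = √(36585 + (11119 + 7596)) = √(36585 + 18715) = √55300 = 10*√553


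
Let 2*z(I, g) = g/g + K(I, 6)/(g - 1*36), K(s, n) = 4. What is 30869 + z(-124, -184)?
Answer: 1697822/55 ≈ 30870.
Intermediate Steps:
z(I, g) = ½ + 2/(-36 + g) (z(I, g) = (g/g + 4/(g - 1*36))/2 = (1 + 4/(g - 36))/2 = (1 + 4/(-36 + g))/2 = ½ + 2/(-36 + g))
30869 + z(-124, -184) = 30869 + (-32 - 184)/(2*(-36 - 184)) = 30869 + (½)*(-216)/(-220) = 30869 + (½)*(-1/220)*(-216) = 30869 + 27/55 = 1697822/55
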